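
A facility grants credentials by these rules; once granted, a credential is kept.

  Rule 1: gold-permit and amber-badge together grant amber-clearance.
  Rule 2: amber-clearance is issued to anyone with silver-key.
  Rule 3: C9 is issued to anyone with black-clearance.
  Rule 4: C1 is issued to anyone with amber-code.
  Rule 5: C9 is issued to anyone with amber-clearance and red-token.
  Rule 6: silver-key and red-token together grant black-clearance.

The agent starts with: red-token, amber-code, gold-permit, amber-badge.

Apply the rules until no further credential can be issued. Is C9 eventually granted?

Yes

Holding gold-permit and amber-badge grants amber-clearance (Rule 1).
Holding amber-clearance and red-token grants C9 (Rule 5).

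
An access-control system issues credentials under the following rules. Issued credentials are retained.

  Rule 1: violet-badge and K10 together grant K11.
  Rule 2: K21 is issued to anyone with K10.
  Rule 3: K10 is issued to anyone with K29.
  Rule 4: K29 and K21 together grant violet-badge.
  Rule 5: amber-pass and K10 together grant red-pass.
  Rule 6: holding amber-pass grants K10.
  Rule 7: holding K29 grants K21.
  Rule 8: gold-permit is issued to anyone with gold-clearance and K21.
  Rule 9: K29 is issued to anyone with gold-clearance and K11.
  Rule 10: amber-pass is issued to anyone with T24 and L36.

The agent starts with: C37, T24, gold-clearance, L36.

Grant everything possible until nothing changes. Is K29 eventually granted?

K29 would need gold-clearance and K11 (Rule 9), but K11 is never granted.

No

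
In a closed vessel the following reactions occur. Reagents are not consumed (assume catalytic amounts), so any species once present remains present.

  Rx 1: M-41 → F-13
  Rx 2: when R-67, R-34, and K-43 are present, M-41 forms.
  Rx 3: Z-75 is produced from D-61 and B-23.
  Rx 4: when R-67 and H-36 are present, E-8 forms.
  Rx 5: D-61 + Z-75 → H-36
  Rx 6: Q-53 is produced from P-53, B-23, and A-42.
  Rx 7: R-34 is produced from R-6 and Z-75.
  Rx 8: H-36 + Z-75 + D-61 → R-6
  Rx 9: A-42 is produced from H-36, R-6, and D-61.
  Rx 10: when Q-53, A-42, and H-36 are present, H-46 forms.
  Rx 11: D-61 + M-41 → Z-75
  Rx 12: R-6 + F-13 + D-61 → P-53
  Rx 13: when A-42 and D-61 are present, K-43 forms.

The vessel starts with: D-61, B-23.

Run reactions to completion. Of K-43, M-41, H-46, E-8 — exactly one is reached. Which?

K-43

D-61 and B-23 present → Z-75 forms (Rx 3).
D-61 and Z-75 present → H-36 forms (Rx 5).
H-36, Z-75, and D-61 present → R-6 forms (Rx 8).
H-36, R-6, and D-61 present → A-42 forms (Rx 9).
A-42 and D-61 present → K-43 forms (Rx 13).
H-46 would need Q-53, A-42, and H-36 (Rx 10), but Q-53 never forms. E-8 would need R-67 and H-36 (Rx 4), but R-67 never forms. M-41 would need R-67, R-34, and K-43 (Rx 2), but R-67 never forms.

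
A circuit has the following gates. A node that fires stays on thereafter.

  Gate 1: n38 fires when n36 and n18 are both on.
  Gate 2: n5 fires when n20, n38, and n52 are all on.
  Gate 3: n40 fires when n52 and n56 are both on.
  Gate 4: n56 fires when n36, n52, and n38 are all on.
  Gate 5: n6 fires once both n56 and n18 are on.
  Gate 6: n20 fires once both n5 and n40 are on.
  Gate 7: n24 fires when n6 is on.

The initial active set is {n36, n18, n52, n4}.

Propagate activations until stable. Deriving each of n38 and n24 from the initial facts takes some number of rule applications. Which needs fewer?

n38

n38: n36 and n18 are on, so n38 fires (Gate 1). [1 rule application]
n24: Gate 1: n36 and n18 on → n38 on. Gate 4: n36, n52, and n38 on → n56 on. Gate 5: n56 and n18 on → n6 on. Gate 7: n6 on → n24 on. [4 rule applications]
n38 needs fewer.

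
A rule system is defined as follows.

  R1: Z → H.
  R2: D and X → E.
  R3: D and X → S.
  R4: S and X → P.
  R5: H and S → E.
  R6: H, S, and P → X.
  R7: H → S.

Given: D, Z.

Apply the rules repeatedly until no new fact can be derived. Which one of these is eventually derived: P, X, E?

Z holds, so H follows (R1).
From H, R7 gives S.
H and S hold, so E follows (R5).
P would need S and X (R4), but X is never established. X would need H, S, and P (R6), but P is never established.

E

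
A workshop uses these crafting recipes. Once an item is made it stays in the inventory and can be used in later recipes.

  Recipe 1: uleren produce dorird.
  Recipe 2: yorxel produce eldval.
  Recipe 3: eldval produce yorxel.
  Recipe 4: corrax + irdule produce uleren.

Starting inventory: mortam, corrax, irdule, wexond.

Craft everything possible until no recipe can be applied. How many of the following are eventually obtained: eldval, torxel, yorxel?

0

eldval would need yorxel (Recipe 2), but yorxel is never obtained.
No rule produces torxel, and it is not given.
yorxel would need eldval (Recipe 3), but eldval is never obtained.
None of the 3 are reached.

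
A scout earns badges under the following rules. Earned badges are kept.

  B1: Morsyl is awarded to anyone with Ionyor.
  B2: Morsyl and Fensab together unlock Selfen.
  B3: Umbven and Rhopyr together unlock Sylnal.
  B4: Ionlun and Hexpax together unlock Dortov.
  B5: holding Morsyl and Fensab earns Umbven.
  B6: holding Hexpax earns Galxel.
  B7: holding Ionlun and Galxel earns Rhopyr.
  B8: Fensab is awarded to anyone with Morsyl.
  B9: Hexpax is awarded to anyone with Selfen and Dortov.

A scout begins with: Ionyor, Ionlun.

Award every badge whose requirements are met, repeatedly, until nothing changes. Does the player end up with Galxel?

No

Galxel would need Hexpax (B6), but Hexpax is never earned.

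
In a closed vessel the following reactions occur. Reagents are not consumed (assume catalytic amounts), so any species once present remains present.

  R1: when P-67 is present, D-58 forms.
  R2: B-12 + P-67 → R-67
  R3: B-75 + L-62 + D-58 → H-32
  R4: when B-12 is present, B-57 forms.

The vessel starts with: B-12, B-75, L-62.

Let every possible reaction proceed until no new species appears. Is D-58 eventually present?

No

D-58 would need P-67 (R1), but P-67 never forms.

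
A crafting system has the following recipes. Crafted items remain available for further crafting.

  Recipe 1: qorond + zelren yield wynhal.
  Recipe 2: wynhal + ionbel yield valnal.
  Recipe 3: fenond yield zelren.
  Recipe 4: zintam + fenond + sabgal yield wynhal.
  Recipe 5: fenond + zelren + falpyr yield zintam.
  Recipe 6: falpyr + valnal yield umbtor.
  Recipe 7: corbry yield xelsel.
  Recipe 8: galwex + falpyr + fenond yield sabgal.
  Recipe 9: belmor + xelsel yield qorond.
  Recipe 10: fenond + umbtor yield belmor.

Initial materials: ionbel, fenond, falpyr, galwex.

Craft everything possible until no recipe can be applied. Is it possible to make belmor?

Using Recipe 8, galwex, falpyr, and fenond make sabgal.
Using Recipe 3, fenond makes zelren.
Using Recipe 5, fenond, zelren, and falpyr make zintam.
Using Recipe 4, zintam, fenond, and sabgal make wynhal.
Using Recipe 2, wynhal and ionbel make valnal.
falpyr + valnal → umbtor (Recipe 6).
fenond + umbtor → belmor (Recipe 10).

Yes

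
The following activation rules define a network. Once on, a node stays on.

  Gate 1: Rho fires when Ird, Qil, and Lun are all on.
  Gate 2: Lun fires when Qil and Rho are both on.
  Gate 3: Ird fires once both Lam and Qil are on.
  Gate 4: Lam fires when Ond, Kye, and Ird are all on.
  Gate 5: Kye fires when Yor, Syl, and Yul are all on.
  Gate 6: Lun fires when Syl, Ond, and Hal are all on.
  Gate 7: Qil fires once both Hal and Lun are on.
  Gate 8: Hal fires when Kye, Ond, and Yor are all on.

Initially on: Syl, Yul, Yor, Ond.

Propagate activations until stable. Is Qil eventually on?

Yes

Gate 5: Yor, Syl, and Yul on → Kye on.
Gate 8: Kye, Ond, and Yor on → Hal on.
Syl, Ond, and Hal are on, so Lun fires (Gate 6).
Hal and Lun are on, so Qil fires (Gate 7).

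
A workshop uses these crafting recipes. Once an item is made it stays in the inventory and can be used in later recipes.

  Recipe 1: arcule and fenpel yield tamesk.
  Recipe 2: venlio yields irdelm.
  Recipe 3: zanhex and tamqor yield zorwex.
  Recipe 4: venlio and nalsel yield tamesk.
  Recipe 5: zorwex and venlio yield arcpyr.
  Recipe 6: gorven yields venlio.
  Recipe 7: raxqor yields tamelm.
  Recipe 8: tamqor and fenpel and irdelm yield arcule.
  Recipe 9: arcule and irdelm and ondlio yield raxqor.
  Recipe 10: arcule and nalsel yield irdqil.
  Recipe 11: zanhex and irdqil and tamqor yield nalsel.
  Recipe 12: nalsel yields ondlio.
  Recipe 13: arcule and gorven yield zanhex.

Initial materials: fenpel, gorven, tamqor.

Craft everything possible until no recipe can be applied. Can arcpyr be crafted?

Using Recipe 6, gorven makes venlio.
venlio → irdelm (Recipe 2).
tamqor and fenpel and irdelm → arcule (Recipe 8).
arcule and gorven → zanhex (Recipe 13).
Using Recipe 3, zanhex and tamqor make zorwex.
zorwex and venlio → arcpyr (Recipe 5).

Yes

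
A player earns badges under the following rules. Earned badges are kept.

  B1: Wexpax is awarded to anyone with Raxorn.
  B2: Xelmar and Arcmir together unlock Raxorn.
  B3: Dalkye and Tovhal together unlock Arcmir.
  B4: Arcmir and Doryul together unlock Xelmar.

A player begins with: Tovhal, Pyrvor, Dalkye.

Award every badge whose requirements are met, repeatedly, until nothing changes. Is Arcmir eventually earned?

With Dalkye and Tovhal, Arcmir is earned (B3).

Yes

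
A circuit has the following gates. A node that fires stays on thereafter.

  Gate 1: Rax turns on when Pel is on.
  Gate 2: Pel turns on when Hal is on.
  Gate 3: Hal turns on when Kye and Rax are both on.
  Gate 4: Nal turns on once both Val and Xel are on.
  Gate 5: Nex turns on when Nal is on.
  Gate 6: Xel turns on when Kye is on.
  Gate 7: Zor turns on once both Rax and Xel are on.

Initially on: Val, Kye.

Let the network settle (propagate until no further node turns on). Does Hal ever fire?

No

Hal would need Kye and Rax (Gate 3), but Rax never turns on.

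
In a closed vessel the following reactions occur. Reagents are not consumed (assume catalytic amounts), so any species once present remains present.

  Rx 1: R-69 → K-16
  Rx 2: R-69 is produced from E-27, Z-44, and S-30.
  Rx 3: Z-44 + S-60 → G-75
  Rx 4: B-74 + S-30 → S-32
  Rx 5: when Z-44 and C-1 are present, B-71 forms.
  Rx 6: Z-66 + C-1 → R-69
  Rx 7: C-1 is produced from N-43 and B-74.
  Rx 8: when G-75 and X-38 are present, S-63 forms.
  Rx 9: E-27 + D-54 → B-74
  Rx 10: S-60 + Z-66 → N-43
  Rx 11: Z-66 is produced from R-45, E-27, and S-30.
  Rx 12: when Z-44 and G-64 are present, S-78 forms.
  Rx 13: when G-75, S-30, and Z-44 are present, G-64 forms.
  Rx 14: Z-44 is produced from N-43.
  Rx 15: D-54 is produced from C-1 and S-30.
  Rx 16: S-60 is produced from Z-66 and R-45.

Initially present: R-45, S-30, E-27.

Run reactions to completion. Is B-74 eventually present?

B-74 would need E-27 and D-54 (Rx 9), but D-54 never forms.

No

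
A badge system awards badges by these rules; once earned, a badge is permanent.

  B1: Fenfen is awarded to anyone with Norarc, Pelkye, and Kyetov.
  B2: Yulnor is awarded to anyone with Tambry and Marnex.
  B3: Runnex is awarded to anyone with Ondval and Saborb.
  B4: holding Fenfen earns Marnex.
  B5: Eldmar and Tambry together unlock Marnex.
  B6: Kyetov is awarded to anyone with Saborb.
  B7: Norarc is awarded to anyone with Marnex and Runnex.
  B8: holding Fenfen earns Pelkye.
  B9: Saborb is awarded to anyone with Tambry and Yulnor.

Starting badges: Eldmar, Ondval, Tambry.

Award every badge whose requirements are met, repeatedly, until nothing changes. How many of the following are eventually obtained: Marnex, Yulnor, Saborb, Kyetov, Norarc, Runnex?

6

With Eldmar and Tambry, Marnex is earned (B5).
With Tambry and Marnex, Yulnor is earned (B2).
With Tambry and Yulnor, Saborb is earned (B9).
With Ondval and Saborb, Runnex is earned (B3).
With Saborb, Kyetov is earned (B6).
With Marnex and Runnex, Norarc is earned (B7).
Marnex: reached.
Yulnor: reached.
Saborb: reached.
Kyetov: reached.
Norarc: reached.
Runnex: reached.
All 6 are reached.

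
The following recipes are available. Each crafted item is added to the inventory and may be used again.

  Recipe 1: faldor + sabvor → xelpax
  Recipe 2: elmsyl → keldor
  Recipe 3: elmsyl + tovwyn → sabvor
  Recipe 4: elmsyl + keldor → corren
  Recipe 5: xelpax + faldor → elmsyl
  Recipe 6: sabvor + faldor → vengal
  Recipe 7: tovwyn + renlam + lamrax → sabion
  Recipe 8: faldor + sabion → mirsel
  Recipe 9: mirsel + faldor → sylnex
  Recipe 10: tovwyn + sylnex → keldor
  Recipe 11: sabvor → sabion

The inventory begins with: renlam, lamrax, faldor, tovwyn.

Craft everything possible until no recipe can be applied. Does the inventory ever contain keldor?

tovwyn + renlam + lamrax → sabion (Recipe 7).
Using Recipe 8, faldor and sabion make mirsel.
Using Recipe 9, mirsel and faldor make sylnex.
tovwyn + sylnex → keldor (Recipe 10).

Yes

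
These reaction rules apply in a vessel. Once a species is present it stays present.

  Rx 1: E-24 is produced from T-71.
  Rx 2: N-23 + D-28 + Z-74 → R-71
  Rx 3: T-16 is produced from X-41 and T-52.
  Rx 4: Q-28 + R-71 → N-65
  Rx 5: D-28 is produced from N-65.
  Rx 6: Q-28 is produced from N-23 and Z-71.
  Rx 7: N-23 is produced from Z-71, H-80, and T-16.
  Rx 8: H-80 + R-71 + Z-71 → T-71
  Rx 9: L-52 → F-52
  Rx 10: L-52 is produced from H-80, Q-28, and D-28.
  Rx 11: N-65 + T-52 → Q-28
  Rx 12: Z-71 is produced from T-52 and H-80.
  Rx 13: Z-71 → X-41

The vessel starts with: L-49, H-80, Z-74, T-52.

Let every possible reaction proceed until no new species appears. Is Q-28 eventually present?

Yes

T-52 and H-80 present → Z-71 forms (Rx 12).
Z-71 present → X-41 forms (Rx 13).
X-41 and T-52 present → T-16 forms (Rx 3).
Z-71, H-80, and T-16 present → N-23 forms (Rx 7).
N-23 and Z-71 present → Q-28 forms (Rx 6).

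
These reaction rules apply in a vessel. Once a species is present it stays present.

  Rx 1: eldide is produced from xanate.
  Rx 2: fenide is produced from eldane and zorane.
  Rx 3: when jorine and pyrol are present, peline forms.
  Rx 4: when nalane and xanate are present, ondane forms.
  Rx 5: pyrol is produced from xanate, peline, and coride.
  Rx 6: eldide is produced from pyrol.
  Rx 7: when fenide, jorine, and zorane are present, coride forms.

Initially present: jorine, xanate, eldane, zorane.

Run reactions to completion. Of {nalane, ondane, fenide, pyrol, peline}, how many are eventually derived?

1

eldane and zorane present → fenide forms (Rx 2).
No rule produces nalane, and it is not given.
ondane would need nalane and xanate (Rx 4), but nalane never forms.
fenide: reached.
pyrol would need xanate, peline, and coride (Rx 5), but peline never forms.
peline would need jorine and pyrol (Rx 3), but pyrol never forms.
Reached: fenide — 1 of the 5.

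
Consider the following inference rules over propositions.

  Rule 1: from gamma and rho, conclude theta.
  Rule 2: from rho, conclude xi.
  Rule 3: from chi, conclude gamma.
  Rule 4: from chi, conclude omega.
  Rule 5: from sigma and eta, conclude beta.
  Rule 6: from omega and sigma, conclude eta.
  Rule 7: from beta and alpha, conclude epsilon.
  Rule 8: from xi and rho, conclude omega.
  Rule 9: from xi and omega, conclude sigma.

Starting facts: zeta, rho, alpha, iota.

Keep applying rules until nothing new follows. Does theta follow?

theta would need gamma and rho (Rule 1), but gamma is never established.

No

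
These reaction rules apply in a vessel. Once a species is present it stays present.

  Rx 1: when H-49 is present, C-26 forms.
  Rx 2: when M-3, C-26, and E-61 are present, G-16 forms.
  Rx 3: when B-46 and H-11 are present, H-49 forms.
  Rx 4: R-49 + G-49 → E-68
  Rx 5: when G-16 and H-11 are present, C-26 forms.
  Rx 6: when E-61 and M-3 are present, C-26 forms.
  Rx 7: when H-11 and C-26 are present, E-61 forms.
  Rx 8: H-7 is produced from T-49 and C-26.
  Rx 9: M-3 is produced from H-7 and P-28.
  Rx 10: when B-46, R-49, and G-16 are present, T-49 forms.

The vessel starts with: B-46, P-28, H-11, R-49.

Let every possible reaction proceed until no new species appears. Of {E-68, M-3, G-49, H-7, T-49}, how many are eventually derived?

0

E-68 would need R-49 and G-49 (Rx 4), but G-49 never forms.
M-3 would need H-7 and P-28 (Rx 9), but H-7 never forms.
No rule produces G-49, and it is not given.
H-7 would need T-49 and C-26 (Rx 8), but T-49 never forms.
T-49 would need B-46, R-49, and G-16 (Rx 10), but G-16 never forms.
None of the 5 are reached.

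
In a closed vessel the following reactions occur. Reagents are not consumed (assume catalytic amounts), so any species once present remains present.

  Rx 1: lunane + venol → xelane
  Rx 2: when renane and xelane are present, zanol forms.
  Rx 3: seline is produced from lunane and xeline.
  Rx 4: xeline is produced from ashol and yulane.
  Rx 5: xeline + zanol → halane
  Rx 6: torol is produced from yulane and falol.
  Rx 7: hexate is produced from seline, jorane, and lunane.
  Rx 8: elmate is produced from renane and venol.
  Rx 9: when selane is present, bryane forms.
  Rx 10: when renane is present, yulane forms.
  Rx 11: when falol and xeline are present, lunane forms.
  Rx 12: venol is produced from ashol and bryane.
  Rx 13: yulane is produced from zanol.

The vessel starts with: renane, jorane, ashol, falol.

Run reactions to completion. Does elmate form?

elmate would need renane and venol (Rx 8), but venol never forms.

No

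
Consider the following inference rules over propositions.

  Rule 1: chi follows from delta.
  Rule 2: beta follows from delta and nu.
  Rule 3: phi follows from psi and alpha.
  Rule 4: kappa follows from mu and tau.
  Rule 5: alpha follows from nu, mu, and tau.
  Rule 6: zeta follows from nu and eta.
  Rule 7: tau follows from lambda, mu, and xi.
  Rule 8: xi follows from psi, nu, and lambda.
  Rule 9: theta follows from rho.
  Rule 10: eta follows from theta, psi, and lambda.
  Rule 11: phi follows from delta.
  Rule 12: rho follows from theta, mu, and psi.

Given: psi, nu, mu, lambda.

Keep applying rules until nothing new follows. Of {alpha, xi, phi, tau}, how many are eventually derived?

psi, nu, and lambda hold, so xi follows (Rule 8).
lambda, mu, and xi hold, so tau follows (Rule 7).
nu, mu, and tau hold, so alpha follows (Rule 5).
From psi and alpha, Rule 3 gives phi.
alpha: reached.
xi: reached.
phi: reached.
tau: reached.
All 4 are reached.

4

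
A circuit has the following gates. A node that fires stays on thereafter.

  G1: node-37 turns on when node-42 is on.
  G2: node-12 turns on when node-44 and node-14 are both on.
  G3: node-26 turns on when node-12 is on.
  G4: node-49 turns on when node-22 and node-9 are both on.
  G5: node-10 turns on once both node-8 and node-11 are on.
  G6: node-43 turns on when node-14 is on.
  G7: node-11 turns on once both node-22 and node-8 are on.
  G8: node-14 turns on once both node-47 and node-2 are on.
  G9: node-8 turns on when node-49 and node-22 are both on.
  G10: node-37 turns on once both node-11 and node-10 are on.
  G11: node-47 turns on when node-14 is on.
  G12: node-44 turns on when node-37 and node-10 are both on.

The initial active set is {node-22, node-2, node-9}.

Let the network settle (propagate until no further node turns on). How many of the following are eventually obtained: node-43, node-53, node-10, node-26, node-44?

2

G4: node-22 and node-9 on → node-49 on.
node-49 and node-22 are on, so node-8 turns on (G9).
G7: node-22 and node-8 on → node-11 on.
node-8 and node-11 are on, so node-10 turns on (G5).
node-11 and node-10 are on, so node-37 turns on (G10).
G12: node-37 and node-10 on → node-44 on.
node-43 would need node-14 (G6), but node-14 never turns on.
No rule produces node-53, and it is not given.
node-10: reached.
node-26 would need node-12 (G3), but node-12 never turns on.
node-44: reached.
Reached: node-10 and node-44 — 2 of the 5.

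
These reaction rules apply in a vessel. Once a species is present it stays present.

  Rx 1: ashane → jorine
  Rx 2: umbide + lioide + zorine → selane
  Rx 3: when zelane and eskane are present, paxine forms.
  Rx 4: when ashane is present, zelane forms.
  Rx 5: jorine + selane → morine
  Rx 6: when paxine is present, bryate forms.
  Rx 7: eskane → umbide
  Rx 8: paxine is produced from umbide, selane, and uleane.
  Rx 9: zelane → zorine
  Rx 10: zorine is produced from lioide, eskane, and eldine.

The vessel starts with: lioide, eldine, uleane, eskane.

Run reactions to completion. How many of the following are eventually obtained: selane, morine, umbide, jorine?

2

lioide, eskane, and eldine present → zorine forms (Rx 10).
eskane present → umbide forms (Rx 7).
umbide, lioide, and zorine present → selane forms (Rx 2).
selane: reached.
morine would need jorine and selane (Rx 5), but jorine never forms.
umbide: reached.
jorine would need ashane (Rx 1), but ashane never forms.
Reached: selane and umbide — 2 of the 4.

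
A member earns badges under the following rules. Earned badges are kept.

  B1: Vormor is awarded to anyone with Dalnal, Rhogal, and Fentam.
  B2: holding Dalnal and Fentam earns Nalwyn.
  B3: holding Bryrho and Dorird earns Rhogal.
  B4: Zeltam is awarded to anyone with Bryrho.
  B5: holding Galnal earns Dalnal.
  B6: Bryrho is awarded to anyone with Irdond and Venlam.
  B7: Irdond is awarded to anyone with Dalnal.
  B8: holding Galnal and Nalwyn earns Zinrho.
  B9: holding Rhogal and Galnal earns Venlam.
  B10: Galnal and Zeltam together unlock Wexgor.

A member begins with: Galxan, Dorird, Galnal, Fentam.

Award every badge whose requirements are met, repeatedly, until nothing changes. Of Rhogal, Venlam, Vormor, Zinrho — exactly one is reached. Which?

Zinrho

With Galnal, Dalnal is earned (B5).
With Dalnal and Fentam, Nalwyn is earned (B2).
With Galnal and Nalwyn, Zinrho is earned (B8).
Rhogal would need Bryrho and Dorird (B3), but Bryrho is never earned. Vormor would need Dalnal, Rhogal, and Fentam (B1), but Rhogal is never earned. Venlam would need Rhogal and Galnal (B9), but Rhogal is never earned.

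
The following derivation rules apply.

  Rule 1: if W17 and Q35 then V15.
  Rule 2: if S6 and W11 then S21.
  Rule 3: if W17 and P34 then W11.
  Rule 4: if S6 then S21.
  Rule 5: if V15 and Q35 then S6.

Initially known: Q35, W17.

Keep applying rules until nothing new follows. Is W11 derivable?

No

W11 would need W17 and P34 (Rule 3), but P34 is never established.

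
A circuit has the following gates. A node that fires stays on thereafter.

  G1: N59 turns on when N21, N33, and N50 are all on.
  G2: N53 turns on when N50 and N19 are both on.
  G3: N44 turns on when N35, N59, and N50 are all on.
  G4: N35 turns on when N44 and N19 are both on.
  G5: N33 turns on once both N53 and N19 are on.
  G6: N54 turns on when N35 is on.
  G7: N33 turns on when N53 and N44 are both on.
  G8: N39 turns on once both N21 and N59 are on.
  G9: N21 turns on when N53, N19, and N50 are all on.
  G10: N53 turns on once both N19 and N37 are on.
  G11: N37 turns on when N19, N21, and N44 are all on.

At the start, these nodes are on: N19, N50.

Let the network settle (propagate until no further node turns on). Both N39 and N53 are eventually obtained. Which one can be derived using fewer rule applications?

N53: G2: N50 and N19 on → N53 on. [1 rule application]
N39: G2: N50 and N19 on → N53 on. N53, N19, and N50 are on, so N21 turns on (G9). N53 and N19 are on, so N33 turns on (G5). N21, N33, and N50 are on, so N59 turns on (G1). N21 and N59 are on, so N39 turns on (G8). [5 rule applications]
N53 needs fewer.

N53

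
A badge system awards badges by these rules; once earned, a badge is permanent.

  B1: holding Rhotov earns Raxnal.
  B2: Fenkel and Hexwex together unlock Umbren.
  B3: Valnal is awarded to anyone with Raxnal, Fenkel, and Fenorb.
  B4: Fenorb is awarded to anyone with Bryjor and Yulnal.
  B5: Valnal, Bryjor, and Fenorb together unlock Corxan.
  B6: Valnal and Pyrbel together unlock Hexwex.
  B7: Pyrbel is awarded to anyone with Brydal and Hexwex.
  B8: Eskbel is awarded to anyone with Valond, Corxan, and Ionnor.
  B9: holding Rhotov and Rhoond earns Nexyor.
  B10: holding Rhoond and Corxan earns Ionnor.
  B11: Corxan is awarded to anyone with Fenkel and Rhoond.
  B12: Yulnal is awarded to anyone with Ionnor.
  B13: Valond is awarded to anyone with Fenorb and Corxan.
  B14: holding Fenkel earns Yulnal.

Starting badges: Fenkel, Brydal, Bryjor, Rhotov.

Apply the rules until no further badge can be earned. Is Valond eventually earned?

Yes

With Rhotov, Raxnal is earned (B1).
With Fenkel, Yulnal is earned (B14).
With Bryjor and Yulnal, Fenorb is earned (B4).
With Raxnal, Fenkel, and Fenorb, Valnal is earned (B3).
With Valnal, Bryjor, and Fenorb, Corxan is earned (B5).
With Fenorb and Corxan, Valond is earned (B13).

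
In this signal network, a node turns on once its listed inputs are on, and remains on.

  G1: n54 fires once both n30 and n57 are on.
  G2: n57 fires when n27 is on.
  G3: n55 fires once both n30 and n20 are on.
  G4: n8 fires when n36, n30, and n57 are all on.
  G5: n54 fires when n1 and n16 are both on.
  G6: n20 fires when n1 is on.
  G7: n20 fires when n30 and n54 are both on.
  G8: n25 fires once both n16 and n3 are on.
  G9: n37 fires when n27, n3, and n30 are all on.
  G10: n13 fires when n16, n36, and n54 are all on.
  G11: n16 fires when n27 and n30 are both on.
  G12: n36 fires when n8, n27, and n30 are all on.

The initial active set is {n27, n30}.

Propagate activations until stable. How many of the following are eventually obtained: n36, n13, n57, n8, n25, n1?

1

G2: n27 on → n57 on.
n36 would need n8, n27, and n30 (G12), but n8 never turns on.
n13 would need n16, n36, and n54 (G10), but n36 never turns on.
n57: reached.
n8 would need n36, n30, and n57 (G4), but n36 never turns on.
n25 would need n16 and n3 (G8), but n3 never turns on.
No rule produces n1, and it is not given.
Reached: n57 — 1 of the 6.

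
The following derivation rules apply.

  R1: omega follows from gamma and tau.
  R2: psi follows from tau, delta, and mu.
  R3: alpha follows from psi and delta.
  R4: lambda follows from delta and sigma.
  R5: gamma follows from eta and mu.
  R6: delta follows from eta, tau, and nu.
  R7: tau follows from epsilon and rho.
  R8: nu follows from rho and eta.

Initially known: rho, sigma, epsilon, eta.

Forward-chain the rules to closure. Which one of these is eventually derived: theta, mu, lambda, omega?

lambda

From rho and eta, R8 gives nu.
From epsilon and rho, R7 gives tau.
eta, tau, and nu hold, so delta follows (R6).
delta and sigma hold, so lambda follows (R4).
No rule produces theta, and it is not given. omega would need gamma and tau (R1), but gamma is never established. No rule produces mu, and it is not given.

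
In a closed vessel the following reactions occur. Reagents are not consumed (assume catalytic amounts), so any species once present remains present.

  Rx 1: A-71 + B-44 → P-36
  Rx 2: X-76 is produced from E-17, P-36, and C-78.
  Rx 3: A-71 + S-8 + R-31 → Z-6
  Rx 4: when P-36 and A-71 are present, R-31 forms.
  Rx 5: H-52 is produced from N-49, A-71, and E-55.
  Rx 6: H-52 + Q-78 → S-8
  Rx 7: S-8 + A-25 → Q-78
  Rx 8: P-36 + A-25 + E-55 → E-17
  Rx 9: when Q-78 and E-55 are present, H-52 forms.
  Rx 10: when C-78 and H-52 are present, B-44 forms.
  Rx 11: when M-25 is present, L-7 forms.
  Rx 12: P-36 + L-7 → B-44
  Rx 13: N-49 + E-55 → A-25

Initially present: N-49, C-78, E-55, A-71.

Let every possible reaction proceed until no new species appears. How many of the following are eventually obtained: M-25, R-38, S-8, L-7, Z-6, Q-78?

No rule produces M-25, and it is not given.
No rule produces R-38, and it is not given.
S-8 would need H-52 and Q-78 (Rx 6), but Q-78 never forms.
L-7 would need M-25 (Rx 11), but M-25 never forms.
Z-6 would need A-71, S-8, and R-31 (Rx 3), but S-8 never forms.
Q-78 would need S-8 and A-25 (Rx 7), but S-8 never forms.
None of the 6 are reached.

0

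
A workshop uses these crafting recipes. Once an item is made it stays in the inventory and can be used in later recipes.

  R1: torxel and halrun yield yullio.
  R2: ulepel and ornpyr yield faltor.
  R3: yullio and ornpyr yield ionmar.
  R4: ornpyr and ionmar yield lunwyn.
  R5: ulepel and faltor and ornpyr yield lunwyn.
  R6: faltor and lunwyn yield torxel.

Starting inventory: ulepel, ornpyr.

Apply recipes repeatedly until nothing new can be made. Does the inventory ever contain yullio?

yullio would need torxel and halrun (R1), but halrun is never obtained.

No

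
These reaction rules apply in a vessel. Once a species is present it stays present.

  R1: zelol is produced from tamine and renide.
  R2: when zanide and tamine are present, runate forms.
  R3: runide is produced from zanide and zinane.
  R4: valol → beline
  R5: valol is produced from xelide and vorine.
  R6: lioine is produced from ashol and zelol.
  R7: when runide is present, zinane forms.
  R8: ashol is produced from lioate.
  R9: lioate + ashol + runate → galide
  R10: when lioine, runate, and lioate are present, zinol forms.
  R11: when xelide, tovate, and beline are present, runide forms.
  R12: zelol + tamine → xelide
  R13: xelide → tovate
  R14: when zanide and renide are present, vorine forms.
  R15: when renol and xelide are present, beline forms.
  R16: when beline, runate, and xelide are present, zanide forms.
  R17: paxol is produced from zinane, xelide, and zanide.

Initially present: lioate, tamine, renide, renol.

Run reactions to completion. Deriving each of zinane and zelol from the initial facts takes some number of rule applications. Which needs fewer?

zelol: tamine and renide present → zelol forms (R1). [1 rule application]
zinane: tamine and renide present → zelol forms (R1). zelol and tamine present → xelide forms (R12). renol and xelide present → beline forms (R15). xelide present → tovate forms (R13). xelide, tovate, and beline present → runide forms (R11). runide present → zinane forms (R7). [6 rule applications]
zelol needs fewer.

zelol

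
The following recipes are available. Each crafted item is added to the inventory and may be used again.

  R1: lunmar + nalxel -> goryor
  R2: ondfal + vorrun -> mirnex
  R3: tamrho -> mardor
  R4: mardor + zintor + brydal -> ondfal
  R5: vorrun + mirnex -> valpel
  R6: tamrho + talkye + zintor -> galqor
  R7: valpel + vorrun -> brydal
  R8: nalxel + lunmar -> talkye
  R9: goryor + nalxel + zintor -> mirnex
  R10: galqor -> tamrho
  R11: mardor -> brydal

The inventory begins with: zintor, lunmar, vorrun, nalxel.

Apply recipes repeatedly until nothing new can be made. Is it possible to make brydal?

lunmar + nalxel -> goryor (R1).
Using R9, goryor, nalxel, and zintor make mirnex.
vorrun + mirnex -> valpel (R5).
Using R7, valpel and vorrun make brydal.

Yes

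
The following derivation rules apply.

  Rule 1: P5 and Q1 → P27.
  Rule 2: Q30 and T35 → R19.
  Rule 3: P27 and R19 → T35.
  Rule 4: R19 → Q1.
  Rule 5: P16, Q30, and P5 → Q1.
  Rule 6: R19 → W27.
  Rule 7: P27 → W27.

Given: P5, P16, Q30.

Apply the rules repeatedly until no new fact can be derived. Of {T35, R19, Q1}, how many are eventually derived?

1

P16, Q30, and P5 hold, so Q1 follows (Rule 5).
T35 would need P27 and R19 (Rule 3), but R19 is never established.
R19 would need Q30 and T35 (Rule 2), but T35 is never established.
Q1: reached.
Reached: Q1 — 1 of the 3.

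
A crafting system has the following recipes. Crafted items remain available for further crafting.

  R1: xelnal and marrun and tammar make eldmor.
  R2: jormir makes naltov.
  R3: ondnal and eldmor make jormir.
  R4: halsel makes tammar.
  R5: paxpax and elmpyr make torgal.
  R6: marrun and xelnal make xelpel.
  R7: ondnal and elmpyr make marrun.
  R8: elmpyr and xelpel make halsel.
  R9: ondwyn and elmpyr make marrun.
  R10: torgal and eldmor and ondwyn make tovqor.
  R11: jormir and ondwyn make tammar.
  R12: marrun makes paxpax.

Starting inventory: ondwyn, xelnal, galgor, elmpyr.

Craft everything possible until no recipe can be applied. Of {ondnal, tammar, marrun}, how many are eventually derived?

2

ondwyn and elmpyr → marrun (R9).
marrun and xelnal → xelpel (R6).
elmpyr and xelpel → halsel (R8).
Using R4, halsel makes tammar.
No rule produces ondnal, and it is not given.
tammar: reached.
marrun: reached.
Reached: tammar and marrun — 2 of the 3.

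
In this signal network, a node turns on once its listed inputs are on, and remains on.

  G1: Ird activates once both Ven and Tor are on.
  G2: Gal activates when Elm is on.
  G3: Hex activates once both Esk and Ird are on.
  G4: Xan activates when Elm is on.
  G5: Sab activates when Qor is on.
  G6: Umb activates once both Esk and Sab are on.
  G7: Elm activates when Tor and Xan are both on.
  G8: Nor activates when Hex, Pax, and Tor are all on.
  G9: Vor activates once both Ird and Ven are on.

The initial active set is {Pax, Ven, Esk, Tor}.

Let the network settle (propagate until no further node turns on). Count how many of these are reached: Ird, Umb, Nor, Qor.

2

G1: Ven and Tor on → Ird on.
G3: Esk and Ird on → Hex on.
G8: Hex, Pax, and Tor on → Nor on.
Ird: reached.
Umb would need Esk and Sab (G6), but Sab never turns on.
Nor: reached.
No rule produces Qor, and it is not given.
Reached: Ird and Nor — 2 of the 4.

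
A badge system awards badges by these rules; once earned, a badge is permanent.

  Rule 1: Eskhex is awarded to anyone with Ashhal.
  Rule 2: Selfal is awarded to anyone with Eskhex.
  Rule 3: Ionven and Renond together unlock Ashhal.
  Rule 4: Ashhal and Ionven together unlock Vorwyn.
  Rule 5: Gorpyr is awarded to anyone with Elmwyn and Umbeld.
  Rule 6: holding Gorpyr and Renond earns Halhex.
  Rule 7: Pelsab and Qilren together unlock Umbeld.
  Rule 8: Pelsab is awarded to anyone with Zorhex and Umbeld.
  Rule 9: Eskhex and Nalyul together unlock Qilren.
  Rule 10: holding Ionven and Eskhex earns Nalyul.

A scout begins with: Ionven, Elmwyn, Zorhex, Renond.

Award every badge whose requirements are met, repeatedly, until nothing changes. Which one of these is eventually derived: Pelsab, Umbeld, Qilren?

With Ionven and Renond, Ashhal is earned (Rule 3).
With Ashhal, Eskhex is earned (Rule 1).
With Ionven and Eskhex, Nalyul is earned (Rule 10).
With Eskhex and Nalyul, Qilren is earned (Rule 9).
Umbeld would need Pelsab and Qilren (Rule 7), but Pelsab is never earned. Pelsab would need Zorhex and Umbeld (Rule 8), but Umbeld is never earned.

Qilren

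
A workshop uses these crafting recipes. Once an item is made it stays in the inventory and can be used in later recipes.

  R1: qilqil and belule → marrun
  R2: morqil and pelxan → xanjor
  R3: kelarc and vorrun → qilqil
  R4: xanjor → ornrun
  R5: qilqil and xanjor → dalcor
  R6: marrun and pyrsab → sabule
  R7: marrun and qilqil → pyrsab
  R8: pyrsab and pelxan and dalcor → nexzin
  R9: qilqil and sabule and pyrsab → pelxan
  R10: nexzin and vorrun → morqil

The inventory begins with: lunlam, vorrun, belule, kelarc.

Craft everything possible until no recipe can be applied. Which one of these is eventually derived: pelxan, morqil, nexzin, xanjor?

pelxan

kelarc and vorrun → qilqil (R3).
qilqil and belule → marrun (R1).
Using R7, marrun and qilqil make pyrsab.
marrun and pyrsab → sabule (R6).
qilqil and sabule and pyrsab → pelxan (R9).
nexzin would need pyrsab, pelxan, and dalcor (R8), but dalcor is never obtained. xanjor would need morqil and pelxan (R2), but morqil is never obtained. morqil would need nexzin and vorrun (R10), but nexzin is never obtained.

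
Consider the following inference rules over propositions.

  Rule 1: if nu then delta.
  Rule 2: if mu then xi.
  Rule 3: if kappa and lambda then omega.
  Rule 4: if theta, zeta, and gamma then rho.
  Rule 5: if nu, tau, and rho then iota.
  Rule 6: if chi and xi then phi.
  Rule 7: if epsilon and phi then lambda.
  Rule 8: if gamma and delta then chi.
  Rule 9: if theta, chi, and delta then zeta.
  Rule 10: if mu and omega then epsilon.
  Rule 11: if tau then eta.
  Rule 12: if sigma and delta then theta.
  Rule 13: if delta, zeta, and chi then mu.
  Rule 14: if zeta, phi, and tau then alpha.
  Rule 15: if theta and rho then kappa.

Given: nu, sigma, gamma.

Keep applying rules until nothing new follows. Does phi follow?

Yes

From nu, Rule 1 gives delta.
sigma and delta hold, so theta follows (Rule 12).
From gamma and delta, Rule 8 gives chi.
theta, chi, and delta hold, so zeta follows (Rule 9).
From delta, zeta, and chi, Rule 13 gives mu.
From mu, Rule 2 gives xi.
chi and xi hold, so phi follows (Rule 6).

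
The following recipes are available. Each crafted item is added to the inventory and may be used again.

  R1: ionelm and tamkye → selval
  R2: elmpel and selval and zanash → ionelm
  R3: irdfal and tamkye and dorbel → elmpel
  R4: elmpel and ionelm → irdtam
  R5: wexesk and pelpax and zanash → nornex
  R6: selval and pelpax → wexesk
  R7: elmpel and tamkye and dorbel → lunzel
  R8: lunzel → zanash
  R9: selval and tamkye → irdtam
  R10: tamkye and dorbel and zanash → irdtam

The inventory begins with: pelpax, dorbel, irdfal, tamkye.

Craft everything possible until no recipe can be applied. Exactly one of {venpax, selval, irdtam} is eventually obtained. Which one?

irdtam

Using R3, irdfal, tamkye, and dorbel make elmpel.
Using R7, elmpel, tamkye, and dorbel make lunzel.
lunzel → zanash (R8).
tamkye and dorbel and zanash → irdtam (R10).
No rule produces venpax, and it is not given. selval would need ionelm and tamkye (R1), but ionelm is never obtained.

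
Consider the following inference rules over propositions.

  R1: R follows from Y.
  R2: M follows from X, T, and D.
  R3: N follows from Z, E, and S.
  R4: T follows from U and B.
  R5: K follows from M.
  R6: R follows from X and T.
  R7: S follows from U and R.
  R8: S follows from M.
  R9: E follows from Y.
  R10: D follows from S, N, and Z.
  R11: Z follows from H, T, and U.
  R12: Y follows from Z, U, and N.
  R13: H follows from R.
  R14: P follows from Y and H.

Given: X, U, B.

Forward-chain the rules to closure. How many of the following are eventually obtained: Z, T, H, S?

4

U and B hold, so T follows (R4).
X and T hold, so R follows (R6).
R holds, so H follows (R13).
From U and R, R7 gives S.
H, T, and U hold, so Z follows (R11).
Z: reached.
T: reached.
H: reached.
S: reached.
All 4 are reached.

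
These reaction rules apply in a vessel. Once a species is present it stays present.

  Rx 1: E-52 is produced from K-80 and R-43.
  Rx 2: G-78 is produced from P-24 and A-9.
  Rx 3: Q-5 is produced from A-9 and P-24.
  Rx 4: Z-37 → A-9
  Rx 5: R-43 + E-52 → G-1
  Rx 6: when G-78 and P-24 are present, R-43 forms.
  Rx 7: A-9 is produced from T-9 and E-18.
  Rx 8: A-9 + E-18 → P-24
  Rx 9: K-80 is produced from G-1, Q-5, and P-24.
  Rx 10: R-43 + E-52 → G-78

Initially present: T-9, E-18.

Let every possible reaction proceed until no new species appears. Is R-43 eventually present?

Yes

T-9 and E-18 present → A-9 forms (Rx 7).
A-9 and E-18 present → P-24 forms (Rx 8).
P-24 and A-9 present → G-78 forms (Rx 2).
G-78 and P-24 present → R-43 forms (Rx 6).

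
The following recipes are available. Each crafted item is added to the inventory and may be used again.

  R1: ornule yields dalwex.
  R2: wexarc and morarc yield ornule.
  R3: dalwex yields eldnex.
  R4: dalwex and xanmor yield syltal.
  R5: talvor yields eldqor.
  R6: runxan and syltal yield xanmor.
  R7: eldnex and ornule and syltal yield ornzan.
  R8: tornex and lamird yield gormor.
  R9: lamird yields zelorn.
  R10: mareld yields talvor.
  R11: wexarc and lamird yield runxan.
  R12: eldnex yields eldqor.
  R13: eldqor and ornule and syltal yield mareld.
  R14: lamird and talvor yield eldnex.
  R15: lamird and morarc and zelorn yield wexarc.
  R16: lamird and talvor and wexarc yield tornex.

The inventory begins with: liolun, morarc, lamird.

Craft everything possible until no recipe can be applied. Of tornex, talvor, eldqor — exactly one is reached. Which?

eldqor

lamird → zelorn (R9).
Using R15, lamird, morarc, and zelorn make wexarc.
Using R2, wexarc and morarc make ornule.
ornule → dalwex (R1).
dalwex → eldnex (R3).
Using R12, eldnex makes eldqor.
tornex would need lamird, talvor, and wexarc (R16), but talvor is never obtained. talvor would need mareld (R10), but mareld is never obtained.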